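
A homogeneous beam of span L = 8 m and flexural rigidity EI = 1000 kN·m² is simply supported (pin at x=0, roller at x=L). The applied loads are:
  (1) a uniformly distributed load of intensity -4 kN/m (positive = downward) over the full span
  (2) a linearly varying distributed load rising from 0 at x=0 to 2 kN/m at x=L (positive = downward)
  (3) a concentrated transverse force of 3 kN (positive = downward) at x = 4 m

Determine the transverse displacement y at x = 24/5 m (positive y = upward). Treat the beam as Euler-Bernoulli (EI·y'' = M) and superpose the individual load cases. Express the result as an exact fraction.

y(24/5) = 710296/5859375 m

Load 1 — uniform load w=-4 kN/m over full span:
  y_1 = -wx(L³-2Lx²+x³)/(24EI) = -(-4)·(24/5)·(8³-2·8·(24/5)²+(24/5)³)/(24·1000) = 15872/78125 m
Load 2 — triangular load w₀=2 kN/m (0→w₀ over full span):
  y_2 = -w₀x(7L⁴-10L²x²+3x⁴)/(360LEI) = -2·(24/5)·(7·8⁴-10·8²·(24/5)²+3·(24/5)⁴)/(360·8·1000) = -303104/5859375 m
Load 3 — point force P=3 kN at a=4 m (b=L-a=4):
  y_3 = -Pa(L-x)(2Lx-a²-x²)/(6LEI)  [x>a] = -3·4·(8-(24/5))·(2·8·(24/5)-4²-(24/5)²)/(6·8·1000) = -472/15625 m
Superposition: y = Σ y_i = 710296/5859375 m ≈ 0.121224 m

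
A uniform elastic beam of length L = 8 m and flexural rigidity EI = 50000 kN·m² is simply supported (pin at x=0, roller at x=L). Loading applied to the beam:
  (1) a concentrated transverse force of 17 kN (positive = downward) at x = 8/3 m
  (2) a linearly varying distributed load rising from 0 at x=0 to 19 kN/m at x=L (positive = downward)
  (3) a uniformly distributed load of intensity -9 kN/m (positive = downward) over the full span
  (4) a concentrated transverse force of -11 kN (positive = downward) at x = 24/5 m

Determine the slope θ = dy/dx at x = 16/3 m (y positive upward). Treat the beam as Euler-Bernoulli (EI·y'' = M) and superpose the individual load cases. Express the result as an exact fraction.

Load 1 — point force P=17 kN at a=8/3 m (b=L-a=16/3):
  θ_1 = -Pa(2L²-6Lx+3x²+a²)/(6LEI)  [x>a] = -17·(8/3)·(2·8²-6·8·(16/3)+3·(16/3)²+(8/3)²)/(6·8·50000) = 34/50625 rad
Load 2 — triangular load w₀=19 kN/m (0→w₀ over full span):
  θ_2 = -w₀(7L⁴-30L²x²+15x⁴)/(360LEI) = -19·(7·8⁴-30·8²·(16/3)²+15·(16/3)⁴)/(360·8·50000) = 6916/3796875 rad
Load 3 — uniform load w=-9 kN/m over full span:
  θ_3 = -w(L³-6Lx²+4x³)/(24EI) = -(-9)·(8³-6·8·(16/3)²+4·(16/3)³)/(24·50000) = -52/28125 rad
Load 4 — point force P=-11 kN at a=24/5 m (b=L-a=16/5):
  θ_4 = -Pa(2L²-6Lx+3x²+a²)/(6LEI)  [x>a] = -(-11)·(24/5)·(2·8²-6·8·(16/3)+3·(16/3)²+(24/5)²)/(6·8·50000) = -506/1171875 rad
Superposition: θ = Σ θ_i = 20164/94921875 rad ≈ 0.000212 rad

θ(16/3) = 20164/94921875 rad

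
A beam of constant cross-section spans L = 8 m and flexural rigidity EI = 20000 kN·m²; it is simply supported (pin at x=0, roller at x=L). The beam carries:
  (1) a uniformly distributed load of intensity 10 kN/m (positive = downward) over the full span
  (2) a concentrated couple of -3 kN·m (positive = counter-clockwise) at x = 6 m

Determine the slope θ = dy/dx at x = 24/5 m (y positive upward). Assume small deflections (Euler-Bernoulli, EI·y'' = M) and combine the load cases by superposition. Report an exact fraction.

Load 1 — uniform load w=10 kN/m over full span:
  θ_1 = -w(L³-6Lx²+4x³)/(24EI) = -10·(8³-6·8·(24/5)²+4·(24/5)³)/(24·20000) = 148/46875 rad
Load 2 — applied couple M₀=-3 kN·m at a=6 m (b=L-a=2):
  θ_2 = (M₀x²/(2L)+C₁)/EI  [x≤a] with C₁=M₀(3b²-L²)/(6L)=13/4 = ((-3)·(24/5)²/(2·8)+(13/4))/20000 = -107/2000000 rad
Superposition: θ = Σ θ_i = 18623/6000000 rad ≈ 0.003104 rad

θ(24/5) = 18623/6000000 rad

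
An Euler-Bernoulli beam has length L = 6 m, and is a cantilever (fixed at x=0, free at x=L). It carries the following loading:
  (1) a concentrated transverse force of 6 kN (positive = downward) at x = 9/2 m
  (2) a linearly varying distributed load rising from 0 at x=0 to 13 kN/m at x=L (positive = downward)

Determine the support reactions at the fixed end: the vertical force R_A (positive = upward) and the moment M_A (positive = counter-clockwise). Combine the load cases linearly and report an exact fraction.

Load 1 — point force P=6 kN at a=9/2 m (b=L-a=3/2):
  R_A = P = 6 kN
  M_A = Pa = 6·(9/2) = 27 kN·m
Load 2 — triangular load w₀=13 kN/m (0→w₀ over full span):
  R_A = w₀L/2 = 13·6/2 = 39 kN
  M_A = w₀L²/3 = 13·6²/3 = 156 kN·m
Superposition: R_A = 45 kN, M_A = 183 kN·m

R_A = 45 kN, M_A = 183 kN·m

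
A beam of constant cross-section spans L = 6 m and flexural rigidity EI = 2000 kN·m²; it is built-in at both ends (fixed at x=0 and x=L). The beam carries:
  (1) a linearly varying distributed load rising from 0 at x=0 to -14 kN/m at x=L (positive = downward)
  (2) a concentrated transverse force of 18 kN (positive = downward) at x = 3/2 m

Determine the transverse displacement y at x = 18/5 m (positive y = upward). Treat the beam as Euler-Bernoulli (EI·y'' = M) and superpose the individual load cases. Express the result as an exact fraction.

y(18/5) = 454491/62500000 m

Load 1 — triangular load w₀=-14 kN/m (0→w₀ over full span):
  y_1 = -w₀x²(L-x)²(x+2L)/(120LEI) = -(-14)·(18/5)²·(6-(18/5))²·((18/5)+2·6)/(120·6·2000) = 22113/1953125 m
Load 2 — point force P=18 kN at a=3/2 m (b=L-a=9/2):
  y_2 = -Pa²(L-x)²(3bL-(3b+a)(L-x))/(6L³EI)  [x>a] = -18·(3/2)²·(6-(18/5))²·(3·(9/2)·6-(3·(9/2)+(3/2))·(6-(18/5)))/(6·6³·2000) = -81/20000 m
Superposition: y = Σ y_i = 454491/62500000 m ≈ 0.007272 m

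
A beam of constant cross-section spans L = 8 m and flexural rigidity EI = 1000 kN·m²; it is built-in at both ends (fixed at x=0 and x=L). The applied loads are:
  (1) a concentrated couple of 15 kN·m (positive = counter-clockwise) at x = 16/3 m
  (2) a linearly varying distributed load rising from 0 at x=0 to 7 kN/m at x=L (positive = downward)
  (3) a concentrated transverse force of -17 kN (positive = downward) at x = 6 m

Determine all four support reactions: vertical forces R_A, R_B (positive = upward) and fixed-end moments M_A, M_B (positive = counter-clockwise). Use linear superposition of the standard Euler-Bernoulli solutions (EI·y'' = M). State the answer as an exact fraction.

R_A = 1319/160 kN, M_A = 1627/120 kN·m, R_B = 441/160 kN, M_B = -131/40 kN·m

Load 1 — applied couple M₀=15 kN·m at a=16/3 m (b=L-a=8/3):
  R_A = 6M₀ab/L³ = 6·15·(16/3)·(8/3)/8³ = 5/2 kN
  M_A = M₀b(2a-b)/L² = 15·(8/3)·(2·(16/3)-(8/3))/8² = 5 kN·m
  R_B = -6M₀ab/L³ = -6·15·(16/3)·(8/3)/8³ = -5/2 kN
  M_B = M₀a(2b-a)/L² = 15·(16/3)·(2·(8/3)-(16/3))/8² = 0 kN·m
Load 2 — triangular load w₀=7 kN/m (0→w₀ over full span):
  R_A = 3w₀L/20 = 3·7·8/20 = 42/5 kN
  M_A = w₀L²/30 = 7·8²/30 = 224/15 kN·m
  R_B = 7w₀L/20 = 7·7·8/20 = 98/5 kN
  M_B = -w₀L²/20 = -7·8²/20 = -112/5 kN·m
Load 3 — point force P=-17 kN at a=6 m (b=L-a=2):
  R_A = Pb²(3a+b)/L³ = (-17)·2²·(3·6+2)/8³ = -85/32 kN
  M_A = Pab²/L² = (-17)·6·2²/8² = -51/8 kN·m
  R_B = Pa²(a+3b)/L³ = (-17)·6²·(6+3·2)/8³ = -459/32 kN
  M_B = -Pa²b/L² = -(-17)·6²·2/8² = 153/8 kN·m
Superposition: R_A = 1319/160 kN, M_A = 1627/120 kN·m, R_B = 441/160 kN, M_B = -131/40 kN·m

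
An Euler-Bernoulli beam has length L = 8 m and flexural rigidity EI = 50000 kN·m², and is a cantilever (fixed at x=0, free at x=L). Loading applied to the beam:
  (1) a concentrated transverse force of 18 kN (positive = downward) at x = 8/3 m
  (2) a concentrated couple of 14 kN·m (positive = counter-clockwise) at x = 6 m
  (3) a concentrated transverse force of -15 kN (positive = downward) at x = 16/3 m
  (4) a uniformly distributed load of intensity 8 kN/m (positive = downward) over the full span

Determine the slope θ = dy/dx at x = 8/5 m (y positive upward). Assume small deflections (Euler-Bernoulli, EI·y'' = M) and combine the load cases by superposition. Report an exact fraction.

θ(8/5) = -5993/1171875 rad

Load 1 — point force P=18 kN at a=8/3 m (b=L-a=16/3):
  θ_1 = -Px(2a-x)/(2EI)  [x≤a] = -18·(8/5)·(2·(8/3)-(8/5))/(2·50000) = -84/78125 rad
Load 2 — applied couple M₀=14 kN·m at a=6 m (b=L-a=2):
  θ_2 = M₀x/EI  [x≤a] = 14·(8/5)/50000 = 7/15625 rad
Load 3 — point force P=-15 kN at a=16/3 m (b=L-a=8/3):
  θ_3 = -Px(2a-x)/(2EI)  [x≤a] = -(-15)·(8/5)·(2·(16/3)-(8/5))/(2·50000) = 34/15625 rad
Load 4 — uniform load w=8 kN/m over full span:
  θ_4 = -wx(x²-3Lx+3L²)/(6EI) = -8·(8/5)·((8/5)²-3·8·(8/5)+3·8²)/(6·50000) = -7808/1171875 rad
Superposition: θ = Σ θ_i = -5993/1171875 rad ≈ -0.005114 rad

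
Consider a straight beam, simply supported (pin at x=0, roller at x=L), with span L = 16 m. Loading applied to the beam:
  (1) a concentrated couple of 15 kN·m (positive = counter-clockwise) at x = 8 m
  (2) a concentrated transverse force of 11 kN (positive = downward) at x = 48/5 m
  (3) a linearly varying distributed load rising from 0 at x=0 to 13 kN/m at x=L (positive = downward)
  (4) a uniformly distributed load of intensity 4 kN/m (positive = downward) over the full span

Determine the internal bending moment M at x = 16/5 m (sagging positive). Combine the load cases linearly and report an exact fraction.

M(16/5) = 25687/125 kN·m

Load 1 — applied couple M₀=15 kN·m at a=8 m (b=L-a=8):
  M_1 = M₀x/L  [x≤a] = 15·(16/5)/16 = 3 kN·m
Load 2 — point force P=11 kN at a=48/5 m (b=L-a=32/5):
  M_2 = Pbx/L  [x≤a] = 11·(32/5)·(16/5)/16 = 352/25 kN·m
Load 3 — triangular load w₀=13 kN/m (0→w₀ over full span):
  M_3 = w₀Lx/6 - w₀x³/(6L) = 13·16·(16/5)/6 - 13·(16/5)³/(6·16) = 13312/125 kN·m
Load 4 — uniform load w=4 kN/m over full span:
  M_4 = wx(L-x)/2 = 4·(16/5)·(16-(16/5))/2 = 2048/25 kN·m
Superposition: M = Σ M_i = 25687/125 kN·m ≈ 205.496000 kN·m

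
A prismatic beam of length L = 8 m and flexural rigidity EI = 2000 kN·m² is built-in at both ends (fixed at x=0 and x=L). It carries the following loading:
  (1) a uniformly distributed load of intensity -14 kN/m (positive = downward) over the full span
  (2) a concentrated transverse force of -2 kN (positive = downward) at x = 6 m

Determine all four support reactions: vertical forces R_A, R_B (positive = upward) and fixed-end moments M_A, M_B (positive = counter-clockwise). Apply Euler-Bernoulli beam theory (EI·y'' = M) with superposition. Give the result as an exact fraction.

Load 1 — uniform load w=-14 kN/m over full span:
  R_A = wL/2 = (-14)·8/2 = -56 kN
  M_A = wL²/12 = (-14)·8²/12 = -224/3 kN·m
  R_B = wL/2 = (-14)·8/2 = -56 kN
  M_B = -wL²/12 = -(-14)·8²/12 = 224/3 kN·m
Load 2 — point force P=-2 kN at a=6 m (b=L-a=2):
  R_A = Pb²(3a+b)/L³ = (-2)·2²·(3·6+2)/8³ = -5/16 kN
  M_A = Pab²/L² = (-2)·6·2²/8² = -3/4 kN·m
  R_B = Pa²(a+3b)/L³ = (-2)·6²·(6+3·2)/8³ = -27/16 kN
  M_B = -Pa²b/L² = -(-2)·6²·2/8² = 9/4 kN·m
Superposition: R_A = -901/16 kN, M_A = -905/12 kN·m, R_B = -923/16 kN, M_B = 923/12 kN·m

R_A = -901/16 kN, M_A = -905/12 kN·m, R_B = -923/16 kN, M_B = 923/12 kN·m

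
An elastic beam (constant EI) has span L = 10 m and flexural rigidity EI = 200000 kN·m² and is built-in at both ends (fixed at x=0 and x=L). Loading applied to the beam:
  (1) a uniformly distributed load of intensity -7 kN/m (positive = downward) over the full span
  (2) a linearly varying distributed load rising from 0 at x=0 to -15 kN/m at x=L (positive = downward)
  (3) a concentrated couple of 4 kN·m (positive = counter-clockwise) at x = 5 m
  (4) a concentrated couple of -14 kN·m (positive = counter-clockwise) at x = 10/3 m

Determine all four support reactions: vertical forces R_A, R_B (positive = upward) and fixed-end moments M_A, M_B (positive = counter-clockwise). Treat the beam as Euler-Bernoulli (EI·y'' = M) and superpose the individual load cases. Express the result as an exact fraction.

Load 1 — uniform load w=-7 kN/m over full span:
  R_A = wL/2 = (-7)·10/2 = -35 kN
  M_A = wL²/12 = (-7)·10²/12 = -175/3 kN·m
  R_B = wL/2 = (-7)·10/2 = -35 kN
  M_B = -wL²/12 = -(-7)·10²/12 = 175/3 kN·m
Load 2 — triangular load w₀=-15 kN/m (0→w₀ over full span):
  R_A = 3w₀L/20 = 3·(-15)·10/20 = -45/2 kN
  M_A = w₀L²/30 = (-15)·10²/30 = -50 kN·m
  R_B = 7w₀L/20 = 7·(-15)·10/20 = -105/2 kN
  M_B = -w₀L²/20 = -(-15)·10²/20 = 75 kN·m
Load 3 — applied couple M₀=4 kN·m at a=5 m (b=L-a=5):
  R_A = 6M₀ab/L³ = 6·4·5·5/10³ = 3/5 kN
  M_A = M₀b(2a-b)/L² = 4·5·(2·5-5)/10² = 1 kN·m
  R_B = -6M₀ab/L³ = -6·4·5·5/10³ = -3/5 kN
  M_B = M₀a(2b-a)/L² = 4·5·(2·5-5)/10² = 1 kN·m
Load 4 — applied couple M₀=-14 kN·m at a=10/3 m (b=L-a=20/3):
  R_A = 6M₀ab/L³ = 6·(-14)·(10/3)·(20/3)/10³ = -28/15 kN
  M_A = M₀b(2a-b)/L² = (-14)·(20/3)·(2·(10/3)-(20/3))/10² = 0 kN·m
  R_B = -6M₀ab/L³ = -6·(-14)·(10/3)·(20/3)/10³ = 28/15 kN
  M_B = M₀a(2b-a)/L² = (-14)·(10/3)·(2·(20/3)-(10/3))/10² = -14/3 kN·m
Superposition: R_A = -1763/30 kN, M_A = -322/3 kN·m, R_B = -2587/30 kN, M_B = 389/3 kN·m

R_A = -1763/30 kN, M_A = -322/3 kN·m, R_B = -2587/30 kN, M_B = 389/3 kN·m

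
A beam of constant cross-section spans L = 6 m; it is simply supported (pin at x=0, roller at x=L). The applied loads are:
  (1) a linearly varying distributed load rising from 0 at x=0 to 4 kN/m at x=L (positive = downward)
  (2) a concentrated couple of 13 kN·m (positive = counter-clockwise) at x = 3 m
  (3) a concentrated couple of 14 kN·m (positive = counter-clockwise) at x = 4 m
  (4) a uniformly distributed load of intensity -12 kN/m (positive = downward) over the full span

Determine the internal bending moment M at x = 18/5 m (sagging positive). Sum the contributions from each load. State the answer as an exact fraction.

M(18/5) = -4928/125 kN·m

Load 1 — triangular load w₀=4 kN/m (0→w₀ over full span):
  M_1 = w₀Lx/6 - w₀x³/(6L) = 4·6·(18/5)/6 - 4·(18/5)³/(6·6) = 1152/125 kN·m
Load 2 — applied couple M₀=13 kN·m at a=3 m (b=L-a=3):
  M_2 = M₀x/L - M₀  [x>a] = 13·(18/5)/6 - 13 = -26/5 kN·m
Load 3 — applied couple M₀=14 kN·m at a=4 m (b=L-a=2):
  M_3 = M₀x/L  [x≤a] = 14·(18/5)/6 = 42/5 kN·m
Load 4 — uniform load w=-12 kN/m over full span:
  M_4 = wx(L-x)/2 = (-12)·(18/5)·(6-(18/5))/2 = -1296/25 kN·m
Superposition: M = Σ M_i = -4928/125 kN·m ≈ -39.424000 kN·m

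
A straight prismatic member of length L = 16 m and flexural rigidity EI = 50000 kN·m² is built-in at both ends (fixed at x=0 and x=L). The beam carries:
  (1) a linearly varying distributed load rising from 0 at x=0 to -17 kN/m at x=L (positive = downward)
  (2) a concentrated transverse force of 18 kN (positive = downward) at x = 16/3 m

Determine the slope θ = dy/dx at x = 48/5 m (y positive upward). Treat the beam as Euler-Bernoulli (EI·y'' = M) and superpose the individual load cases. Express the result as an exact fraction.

θ(48/5) = -2752/1953125 rad

Load 1 — triangular load w₀=-17 kN/m (0→w₀ over full span):
  θ_1 = -w₀(2x(L-x)(L-2x)(x+2L)+x²(L-x)²)/(120LEI) = -(-17)·(2·(48/5)·(16-(48/5))·(16-2·(48/5))·((48/5)+2·16)+(48/5)²·(16-(48/5))²)/(120·16·50000) = -4352/1953125 rad
Load 2 — point force P=18 kN at a=16/3 m (b=L-a=32/3):
  θ_2 = Pa²(L-x)(2bL-(3b+a)(L-x))/(2L³EI)  [x>a] = 18·(16/3)²·(16-(48/5))·(2·(32/3)·16-(3·(32/3)+(16/3))·(16-(48/5)))/(2·16³·50000) = 64/78125 rad
Superposition: θ = Σ θ_i = -2752/1953125 rad ≈ -0.001409 rad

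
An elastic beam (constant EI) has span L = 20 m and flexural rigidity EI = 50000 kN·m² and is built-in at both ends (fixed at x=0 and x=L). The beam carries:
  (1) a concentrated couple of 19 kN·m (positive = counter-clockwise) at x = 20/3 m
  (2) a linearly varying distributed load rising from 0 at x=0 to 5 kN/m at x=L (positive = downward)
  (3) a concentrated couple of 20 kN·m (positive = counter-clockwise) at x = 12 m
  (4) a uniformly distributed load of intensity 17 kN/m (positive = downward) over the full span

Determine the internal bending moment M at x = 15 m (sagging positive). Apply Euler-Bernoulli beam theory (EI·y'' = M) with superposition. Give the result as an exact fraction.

M(15) = 10049/120 kN·m

Load 1 — applied couple M₀=19 kN·m at a=20/3 m (b=L-a=40/3):
  M_1 = R_Ax - M_A - M₀  [x>a] with R_A=19/15, M_A=0 = (19/15)·15 - 0 - 19 = 0 kN·m
Load 2 — triangular load w₀=5 kN/m (0→w₀ over full span):
  M_2 = 3w₀Lx/20 - w₀L²/30 - w₀x³/(6L) = 3·5·20·15/20 - 5·20²/30 - 5·15³/(6·20) = 425/24 kN·m
Load 3 — applied couple M₀=20 kN·m at a=12 m (b=L-a=8):
  M_3 = R_Ax - M_A - M₀  [x>a] with R_A=36/25, M_A=32/5 = (36/25)·15 - (32/5) - 20 = -24/5 kN·m
Load 4 — uniform load w=17 kN/m over full span:
  M_4 = wLx/2 - wL²/12 - wx²/2 = 17·20·15/2 - 17·20²/12 - 17·15²/2 = 425/6 kN·m
Superposition: M = Σ M_i = 10049/120 kN·m ≈ 83.741667 kN·m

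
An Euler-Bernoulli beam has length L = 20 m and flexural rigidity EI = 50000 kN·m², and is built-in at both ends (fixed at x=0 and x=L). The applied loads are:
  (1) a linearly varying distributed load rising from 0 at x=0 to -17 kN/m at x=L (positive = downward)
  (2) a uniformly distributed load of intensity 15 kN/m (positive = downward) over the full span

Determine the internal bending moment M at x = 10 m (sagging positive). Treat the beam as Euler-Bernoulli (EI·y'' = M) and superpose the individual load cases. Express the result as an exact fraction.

M(10) = 325/3 kN·m

Load 1 — triangular load w₀=-17 kN/m (0→w₀ over full span):
  M_1 = 3w₀Lx/20 - w₀L²/30 - w₀x³/(6L) = 3·(-17)·20·10/20 - (-17)·20²/30 - (-17)·10³/(6·20) = -425/3 kN·m
Load 2 — uniform load w=15 kN/m over full span:
  M_2 = wLx/2 - wL²/12 - wx²/2 = 15·20·10/2 - 15·20²/12 - 15·10²/2 = 250 kN·m
Superposition: M = Σ M_i = 325/3 kN·m ≈ 108.333333 kN·m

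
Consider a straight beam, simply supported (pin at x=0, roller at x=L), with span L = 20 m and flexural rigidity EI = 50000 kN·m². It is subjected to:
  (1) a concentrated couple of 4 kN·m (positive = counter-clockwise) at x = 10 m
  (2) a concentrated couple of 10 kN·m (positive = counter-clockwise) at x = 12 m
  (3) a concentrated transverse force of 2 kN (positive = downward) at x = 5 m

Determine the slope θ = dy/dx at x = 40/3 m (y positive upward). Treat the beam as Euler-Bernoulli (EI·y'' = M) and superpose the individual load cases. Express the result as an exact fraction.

Load 1 — applied couple M₀=4 kN·m at a=10 m (b=L-a=10):
  θ_1 = (M₀x²/(2L)-M₀(x-a)+C₁)/EI  [x>a] with C₁=M₀(3b²-L²)/(6L)=-10/3 = (4·(40/3)²/(2·20)-4·((40/3)-10)+(-10/3))/50000 = 1/45000 rad
Load 2 — applied couple M₀=10 kN·m at a=12 m (b=L-a=8):
  θ_2 = (M₀x²/(2L)-M₀(x-a)+C₁)/EI  [x>a] with C₁=M₀(3b²-L²)/(6L)=-52/3 = (10·(40/3)²/(2·20)-10·((40/3)-12)+(-52/3))/50000 = 31/112500 rad
Load 3 — point force P=2 kN at a=5 m (b=L-a=15):
  θ_3 = -Pa(2L²-6Lx+3x²+a²)/(6LEI)  [x>a] = -2·5·(2·20²-6·20·(40/3)+3·(40/3)²+5²)/(6·20·50000) = 29/72000 rad
Superposition: θ = Σ θ_i = 1261/1800000 rad ≈ 0.000701 rad

θ(40/3) = 1261/1800000 rad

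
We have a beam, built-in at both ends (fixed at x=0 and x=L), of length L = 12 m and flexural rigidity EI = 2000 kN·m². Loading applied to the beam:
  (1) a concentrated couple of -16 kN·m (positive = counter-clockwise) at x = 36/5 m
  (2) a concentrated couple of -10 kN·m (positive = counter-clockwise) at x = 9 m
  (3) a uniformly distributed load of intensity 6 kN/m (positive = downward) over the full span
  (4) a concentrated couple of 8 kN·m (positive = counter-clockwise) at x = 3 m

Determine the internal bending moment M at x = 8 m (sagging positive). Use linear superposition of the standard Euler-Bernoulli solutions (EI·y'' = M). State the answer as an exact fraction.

Load 1 — applied couple M₀=-16 kN·m at a=36/5 m (b=L-a=24/5):
  M_1 = R_Ax - M_A - M₀  [x>a] with R_A=-48/25, M_A=-128/25 = (-48/25)·8 - (-128/25) - (-16) = 144/25 kN·m
Load 2 — applied couple M₀=-10 kN·m at a=9 m (b=L-a=3):
  M_2 = R_Ax - M_A  [x≤a] with R_A=-15/16, M_A=-25/8 = (-15/16)·8 - (-25/8) = -35/8 kN·m
Load 3 — uniform load w=6 kN/m over full span:
  M_3 = wLx/2 - wL²/12 - wx²/2 = 6·12·8/2 - 6·12²/12 - 6·8²/2 = 24 kN·m
Load 4 — applied couple M₀=8 kN·m at a=3 m (b=L-a=9):
  M_4 = R_Ax - M_A - M₀  [x>a] with R_A=3/4, M_A=-3/2 = (3/4)·8 - (-3/2) - 8 = -1/2 kN·m
Superposition: M = Σ M_i = 4977/200 kN·m ≈ 24.885000 kN·m

M(8) = 4977/200 kN·m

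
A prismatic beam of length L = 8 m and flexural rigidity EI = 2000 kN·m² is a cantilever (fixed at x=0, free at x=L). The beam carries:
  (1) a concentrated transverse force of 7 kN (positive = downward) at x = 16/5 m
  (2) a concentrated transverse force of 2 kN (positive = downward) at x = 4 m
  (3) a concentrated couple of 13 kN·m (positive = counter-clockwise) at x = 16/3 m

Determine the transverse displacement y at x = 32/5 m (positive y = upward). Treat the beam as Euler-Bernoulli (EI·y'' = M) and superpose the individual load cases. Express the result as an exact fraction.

Load 1 — point force P=7 kN at a=16/5 m (b=L-a=24/5):
  y_1 = -Pa²(3x-a)/(6EI)  [x>a] = -7·(16/5)²·(3·(32/5)-(16/5))/(6·2000) = -896/9375 m
Load 2 — point force P=2 kN at a=4 m (b=L-a=4):
  y_2 = -Pa²(3x-a)/(6EI)  [x>a] = -2·4²·(3·(32/5)-4)/(6·2000) = -76/1875 m
Load 3 — applied couple M₀=13 kN·m at a=16/3 m (b=L-a=8/3):
  y_3 = M₀a(2x-a)/(2EI)  [x>a] = 13·(16/3)·(2·(32/5)-(16/3))/(2·2000) = 728/5625 m
Superposition: y = Σ y_i = -188/28125 m ≈ -0.006684 m

y(32/5) = -188/28125 m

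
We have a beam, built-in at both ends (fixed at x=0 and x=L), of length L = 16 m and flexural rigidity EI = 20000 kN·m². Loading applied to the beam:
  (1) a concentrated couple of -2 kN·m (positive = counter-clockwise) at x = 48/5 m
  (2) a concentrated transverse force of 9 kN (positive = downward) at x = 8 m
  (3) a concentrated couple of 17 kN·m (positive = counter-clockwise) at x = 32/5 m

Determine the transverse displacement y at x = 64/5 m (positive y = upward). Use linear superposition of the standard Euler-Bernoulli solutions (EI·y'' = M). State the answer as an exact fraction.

Load 1 — applied couple M₀=-2 kN·m at a=48/5 m (b=L-a=32/5):
  y_1 = (R_Ax³/6 - M_Ax²/2 - M₀(x-a)²/2)/EI  [x>a] with R_A=-9/50, M_A=-16/25 = ((-9/50)·(64/5)³/6 - (-16/25)·(64/5)²/2 - (-2)·((64/5)-(48/5))²/2)/20000 = -24/1953125 m
Load 2 — point force P=9 kN at a=8 m (b=L-a=8):
  y_2 = -Pa²(L-x)²(3bL-(3b+a)(L-x))/(6L³EI)  [x>a] = -9·8²·(16-(64/5))²·(3·8·16-(3·8+8)·(16-(64/5)))/(6·16³·20000) = -264/78125 m
Load 3 — applied couple M₀=17 kN·m at a=32/5 m (b=L-a=48/5):
  y_3 = (R_Ax³/6 - M_Ax²/2 - M₀(x-a)²/2)/EI  [x>a] with R_A=153/100, M_A=51/25 = ((153/100)·(64/5)³/6 - (51/25)·(64/5)²/2 - 17·((64/5)-(32/5))²/2)/20000 = 1904/1953125 m
Superposition: y = Σ y_i = -944/390625 m ≈ -0.002417 m

y(64/5) = -944/390625 m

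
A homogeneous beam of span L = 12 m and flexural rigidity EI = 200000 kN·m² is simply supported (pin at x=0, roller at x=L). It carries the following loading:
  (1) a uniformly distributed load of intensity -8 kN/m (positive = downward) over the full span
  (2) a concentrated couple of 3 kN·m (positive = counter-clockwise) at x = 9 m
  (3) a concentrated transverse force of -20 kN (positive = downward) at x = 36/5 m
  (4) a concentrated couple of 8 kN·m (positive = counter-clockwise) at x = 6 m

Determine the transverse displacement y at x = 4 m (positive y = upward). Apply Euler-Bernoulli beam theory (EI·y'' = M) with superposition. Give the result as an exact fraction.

y(4) = 1085129/90000000 m

Load 1 — uniform load w=-8 kN/m over full span:
  y_1 = -wx(L³-2Lx²+x³)/(24EI) = -(-8)·4·(12³-2·12·4²+4³)/(24·200000) = 88/9375 m
Load 2 — applied couple M₀=3 kN·m at a=9 m (b=L-a=3):
  y_2 = (M₀x³/(6L)+C₁x)/EI  [x≤a] with C₁=M₀(3b²-L²)/(6L)=-39/8 = (3·4³/(6·12)+(-39/8)·4)/200000 = -101/1200000 m
Load 3 — point force P=-20 kN at a=36/5 m (b=L-a=24/5):
  y_3 = -Pbx(L²-b²-x²)/(6LEI)  [x≤a] = -(-20)·(24/5)·4·(12²-(24/5)²-4²)/(6·12·200000) = 656/234375 m
Load 4 — applied couple M₀=8 kN·m at a=6 m (b=L-a=6):
  y_4 = (M₀x³/(6L)+C₁x)/EI  [x≤a] with C₁=M₀(3b²-L²)/(6L)=-4 = (8·4³/(6·12)+(-4)·4)/200000 = -1/22500 m
Superposition: y = Σ y_i = 1085129/90000000 m ≈ 0.012057 m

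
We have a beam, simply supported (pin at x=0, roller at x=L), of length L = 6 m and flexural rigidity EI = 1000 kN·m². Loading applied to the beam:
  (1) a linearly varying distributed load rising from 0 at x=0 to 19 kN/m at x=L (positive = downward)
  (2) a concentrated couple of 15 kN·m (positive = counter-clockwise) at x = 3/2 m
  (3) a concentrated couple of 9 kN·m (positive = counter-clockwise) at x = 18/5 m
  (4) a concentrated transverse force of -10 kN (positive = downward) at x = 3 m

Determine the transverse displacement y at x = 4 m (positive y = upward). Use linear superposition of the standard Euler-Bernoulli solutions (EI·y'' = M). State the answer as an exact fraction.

Load 1 — triangular load w₀=19 kN/m (0→w₀ over full span):
  y_1 = -w₀x(7L⁴-10L²x²+3x⁴)/(360LEI) = -19·4·(7·6⁴-10·6²·4²+3·4⁴)/(360·6·1000) = -323/2250 m
Load 2 — applied couple M₀=15 kN·m at a=3/2 m (b=L-a=9/2):
  y_2 = (M₀x³/(6L)-M₀(x-a)²/2+C₁x)/EI  [x>a] with C₁=M₀(3b²-L²)/(6L)=165/16 = (15·4³/(6·6)-15·(4-(3/2))²/2+(165/16)·4)/1000 = 101/4800 m
Load 3 — applied couple M₀=9 kN·m at a=18/5 m (b=L-a=12/5):
  y_3 = (M₀x³/(6L)-M₀(x-a)²/2+C₁x)/EI  [x>a] with C₁=M₀(3b²-L²)/(6L)=-117/25 = (9·4³/(6·6)-9·(4-(18/5))²/2+(-117/25)·4)/1000 = -43/12500 m
Load 4 — point force P=-10 kN at a=3 m (b=L-a=3):
  y_4 = -Pa(L-x)(2Lx-a²-x²)/(6LEI)  [x>a] = -(-10)·3·(6-4)·(2·6·4-3²-4²)/(6·6·1000) = 23/600 m
Superposition: y = Σ y_i = -157717/1800000 m ≈ -0.087621 m

y(4) = -157717/1800000 m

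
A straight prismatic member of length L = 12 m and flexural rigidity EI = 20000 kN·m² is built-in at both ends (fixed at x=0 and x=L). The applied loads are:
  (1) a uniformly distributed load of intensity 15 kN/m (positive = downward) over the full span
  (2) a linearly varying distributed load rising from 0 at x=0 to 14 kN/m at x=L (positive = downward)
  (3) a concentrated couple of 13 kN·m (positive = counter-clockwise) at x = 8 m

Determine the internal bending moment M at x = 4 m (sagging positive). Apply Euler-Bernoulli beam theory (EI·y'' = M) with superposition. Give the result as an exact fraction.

M(4) = 413/5 kN·m

Load 1 — uniform load w=15 kN/m over full span:
  M_1 = wLx/2 - wL²/12 - wx²/2 = 15·12·4/2 - 15·12²/12 - 15·4²/2 = 60 kN·m
Load 2 — triangular load w₀=14 kN/m (0→w₀ over full span):
  M_2 = 3w₀Lx/20 - w₀L²/30 - w₀x³/(6L) = 3·14·12·4/20 - 14·12²/30 - 14·4³/(6·12) = 952/45 kN·m
Load 3 — applied couple M₀=13 kN·m at a=8 m (b=L-a=4):
  M_3 = R_Ax - M_A  [x≤a] with R_A=13/9, M_A=13/3 = (13/9)·4 - (13/3) = 13/9 kN·m
Superposition: M = Σ M_i = 413/5 kN·m ≈ 82.600000 kN·m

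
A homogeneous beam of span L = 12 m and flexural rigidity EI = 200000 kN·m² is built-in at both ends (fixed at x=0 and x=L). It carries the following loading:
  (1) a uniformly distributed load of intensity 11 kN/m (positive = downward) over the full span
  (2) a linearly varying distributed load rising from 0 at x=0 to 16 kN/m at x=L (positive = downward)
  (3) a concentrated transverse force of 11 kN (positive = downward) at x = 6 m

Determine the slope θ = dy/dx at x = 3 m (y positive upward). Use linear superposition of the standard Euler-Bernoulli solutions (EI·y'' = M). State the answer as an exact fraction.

θ(3) = -5571/4000000 rad

Load 1 — uniform load w=11 kN/m over full span:
  θ_1 = -wx(L-x)(L-2x)/(12EI) = -11·3·(12-3)·(12-2·3)/(12·200000) = -297/400000 rad
Load 2 — triangular load w₀=16 kN/m (0→w₀ over full span):
  θ_2 = -w₀(2x(L-x)(L-2x)(x+2L)+x²(L-x)²)/(120LEI) = -16·(2·3·(12-3)·(12-2·3)·(3+2·12)+3²·(12-3)²)/(120·12·200000) = -1053/2000000 rad
Load 3 — point force P=11 kN at a=6 m (b=L-a=6):
  θ_3 = -Pb²x(2aL-(3a+b)x)/(2L³EI)  [x≤a] = -11·6²·3·(2·6·12-(3·6+6)·3)/(2·12³·200000) = -99/800000 rad
Superposition: θ = Σ θ_i = -5571/4000000 rad ≈ -0.001393 rad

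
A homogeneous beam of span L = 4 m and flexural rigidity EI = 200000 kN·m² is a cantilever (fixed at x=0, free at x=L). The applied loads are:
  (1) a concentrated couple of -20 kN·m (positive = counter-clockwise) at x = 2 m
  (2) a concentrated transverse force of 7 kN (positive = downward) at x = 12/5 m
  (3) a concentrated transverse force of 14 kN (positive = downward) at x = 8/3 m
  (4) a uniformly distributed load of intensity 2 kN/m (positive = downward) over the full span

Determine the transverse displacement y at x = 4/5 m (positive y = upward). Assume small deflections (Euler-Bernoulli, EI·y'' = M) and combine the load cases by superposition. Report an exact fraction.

y(4/5) = -1547/11718750 m

Load 1 — applied couple M₀=-20 kN·m at a=2 m (b=L-a=2):
  y_1 = M₀x²/(2EI)  [x≤a] = (-20)·(4/5)²/(2·200000) = -1/31250 m
Load 2 — point force P=7 kN at a=12/5 m (b=L-a=8/5):
  y_2 = -Px²(3a-x)/(6EI)  [x≤a] = -7·(4/5)²·(3·(12/5)-(4/5))/(6·200000) = -28/1171875 m
Load 3 — point force P=14 kN at a=8/3 m (b=L-a=4/3):
  y_3 = -Px²(3a-x)/(6EI)  [x≤a] = -14·(4/5)²·(3·(8/3)-(4/5))/(6·200000) = -21/390625 m
Load 4 — uniform load w=2 kN/m over full span:
  y_4 = -wx²(x²-4Lx+6L²)/(24EI) = -2·(4/5)²·((4/5)²-4·4·(4/5)+6·4²)/(24·200000) = -131/5859375 m
Superposition: y = Σ y_i = -1547/11718750 m ≈ -0.000132 m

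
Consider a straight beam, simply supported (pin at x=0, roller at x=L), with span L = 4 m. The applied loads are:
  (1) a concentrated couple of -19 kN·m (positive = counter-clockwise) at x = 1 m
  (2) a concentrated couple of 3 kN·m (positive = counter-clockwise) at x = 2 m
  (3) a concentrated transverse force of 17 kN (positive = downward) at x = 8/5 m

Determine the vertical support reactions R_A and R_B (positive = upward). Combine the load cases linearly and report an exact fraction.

R_A = 31/5 kN, R_B = 54/5 kN

Load 1 — applied couple M₀=-19 kN·m at a=1 m (b=L-a=3):
  R_A = M₀/L = (-19)/4 = -19/4 kN
  R_B = -M₀/L = -(-19)/4 = 19/4 kN
Load 2 — applied couple M₀=3 kN·m at a=2 m (b=L-a=2):
  R_A = M₀/L = 3/4 kN
  R_B = -M₀/L = -3/4 kN
Load 3 — point force P=17 kN at a=8/5 m (b=L-a=12/5):
  R_A = Pb/L = 17·(12/5)/4 = 51/5 kN
  R_B = Pa/L = 17·(8/5)/4 = 34/5 kN
Superposition: R_A = 31/5 kN, R_B = 54/5 kN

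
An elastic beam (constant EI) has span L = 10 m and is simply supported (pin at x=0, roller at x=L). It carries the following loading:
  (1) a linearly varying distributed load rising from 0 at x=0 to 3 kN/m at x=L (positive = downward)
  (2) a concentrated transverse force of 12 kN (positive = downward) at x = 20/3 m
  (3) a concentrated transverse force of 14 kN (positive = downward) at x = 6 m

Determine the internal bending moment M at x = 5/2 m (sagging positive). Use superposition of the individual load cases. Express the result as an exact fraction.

Load 1 — triangular load w₀=3 kN/m (0→w₀ over full span):
  M_1 = w₀Lx/6 - w₀x³/(6L) = 3·10·(5/2)/6 - 3·(5/2)³/(6·10) = 375/32 kN·m
Load 2 — point force P=12 kN at a=20/3 m (b=L-a=10/3):
  M_2 = Pbx/L  [x≤a] = 12·(10/3)·(5/2)/10 = 10 kN·m
Load 3 — point force P=14 kN at a=6 m (b=L-a=4):
  M_3 = Pbx/L  [x≤a] = 14·4·(5/2)/10 = 14 kN·m
Superposition: M = Σ M_i = 1143/32 kN·m ≈ 35.718750 kN·m

M(5/2) = 1143/32 kN·m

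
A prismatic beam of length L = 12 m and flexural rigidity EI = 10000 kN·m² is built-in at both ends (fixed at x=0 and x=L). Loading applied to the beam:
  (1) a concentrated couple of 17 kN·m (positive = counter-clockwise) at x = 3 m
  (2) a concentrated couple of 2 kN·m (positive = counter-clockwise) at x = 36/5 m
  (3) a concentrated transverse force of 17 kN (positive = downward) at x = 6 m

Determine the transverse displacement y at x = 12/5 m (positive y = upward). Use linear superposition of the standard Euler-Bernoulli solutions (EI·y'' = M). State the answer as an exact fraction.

y(12/5) = -264339/62500000 m

Load 1 — applied couple M₀=17 kN·m at a=3 m (b=L-a=9):
  y_1 = (R_Ax³/6 - M_Ax²/2)/EI  [x≤a] with R_A=51/32, M_A=-51/16 = ((51/32)·(12/5)³/6 - (-51/16)·(12/5)²/2)/10000 = 3213/2500000 m
Load 2 — applied couple M₀=2 kN·m at a=36/5 m (b=L-a=24/5):
  y_2 = (R_Ax³/6 - M_Ax²/2)/EI  [x≤a] with R_A=6/25, M_A=16/25 = ((6/25)·(12/5)³/6 - (16/25)·(12/5)²/2)/10000 = -252/1953125 m
Load 3 — point force P=17 kN at a=6 m (b=L-a=6):
  y_3 = -Pb²x²(3aL-(3a+b)x)/(6L³EI)  [x≤a] = -17·6²·(12/5)²·(3·6·12-(3·6+6)·(12/5))/(6·12³·10000) = -1683/312500 m
Superposition: y = Σ y_i = -264339/62500000 m ≈ -0.004229 m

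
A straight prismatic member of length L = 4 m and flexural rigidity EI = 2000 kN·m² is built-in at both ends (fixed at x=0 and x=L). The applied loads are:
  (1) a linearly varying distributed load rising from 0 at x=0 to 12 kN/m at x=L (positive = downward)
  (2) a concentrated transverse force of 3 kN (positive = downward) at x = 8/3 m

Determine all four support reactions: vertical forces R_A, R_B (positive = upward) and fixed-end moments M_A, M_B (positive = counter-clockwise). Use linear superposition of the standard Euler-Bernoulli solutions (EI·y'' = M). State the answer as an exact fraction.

R_A = 359/45 kN, M_A = 328/45 kN·m, R_B = 856/45 kN, M_B = -512/45 kN·m

Load 1 — triangular load w₀=12 kN/m (0→w₀ over full span):
  R_A = 3w₀L/20 = 3·12·4/20 = 36/5 kN
  M_A = w₀L²/30 = 12·4²/30 = 32/5 kN·m
  R_B = 7w₀L/20 = 7·12·4/20 = 84/5 kN
  M_B = -w₀L²/20 = -12·4²/20 = -48/5 kN·m
Load 2 — point force P=3 kN at a=8/3 m (b=L-a=4/3):
  R_A = Pb²(3a+b)/L³ = 3·(4/3)²·(3·(8/3)+(4/3))/4³ = 7/9 kN
  M_A = Pab²/L² = 3·(8/3)·(4/3)²/4² = 8/9 kN·m
  R_B = Pa²(a+3b)/L³ = 3·(8/3)²·((8/3)+3·(4/3))/4³ = 20/9 kN
  M_B = -Pa²b/L² = -3·(8/3)²·(4/3)/4² = -16/9 kN·m
Superposition: R_A = 359/45 kN, M_A = 328/45 kN·m, R_B = 856/45 kN, M_B = -512/45 kN·m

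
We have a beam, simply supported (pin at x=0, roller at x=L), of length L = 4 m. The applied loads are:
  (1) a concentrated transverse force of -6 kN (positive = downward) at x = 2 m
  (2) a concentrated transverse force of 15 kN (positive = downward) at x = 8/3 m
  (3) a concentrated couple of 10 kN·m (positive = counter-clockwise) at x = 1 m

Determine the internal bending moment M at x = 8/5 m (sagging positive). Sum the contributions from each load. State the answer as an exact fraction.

Load 1 — point force P=-6 kN at a=2 m (b=L-a=2):
  M_1 = Pbx/L  [x≤a] = (-6)·2·(8/5)/4 = -24/5 kN·m
Load 2 — point force P=15 kN at a=8/3 m (b=L-a=4/3):
  M_2 = Pbx/L  [x≤a] = 15·(4/3)·(8/5)/4 = 8 kN·m
Load 3 — applied couple M₀=10 kN·m at a=1 m (b=L-a=3):
  M_3 = M₀x/L - M₀  [x>a] = 10·(8/5)/4 - 10 = -6 kN·m
Superposition: M = Σ M_i = -14/5 kN·m ≈ -2.800000 kN·m

M(8/5) = -14/5 kN·m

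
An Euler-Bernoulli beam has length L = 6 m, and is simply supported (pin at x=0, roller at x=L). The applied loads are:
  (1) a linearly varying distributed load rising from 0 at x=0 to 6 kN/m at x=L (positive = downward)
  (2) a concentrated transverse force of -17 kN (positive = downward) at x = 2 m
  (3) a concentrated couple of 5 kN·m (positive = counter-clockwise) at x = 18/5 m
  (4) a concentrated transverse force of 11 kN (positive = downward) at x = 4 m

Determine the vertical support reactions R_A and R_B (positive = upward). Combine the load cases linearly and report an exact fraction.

R_A = -5/6 kN, R_B = 77/6 kN

Load 1 — triangular load w₀=6 kN/m (0→w₀ over full span):
  R_A = w₀L/6 = 6·6/6 = 6 kN
  R_B = w₀L/3 = 6·6/3 = 12 kN
Load 2 — point force P=-17 kN at a=2 m (b=L-a=4):
  R_A = Pb/L = (-17)·4/6 = -34/3 kN
  R_B = Pa/L = (-17)·2/6 = -17/3 kN
Load 3 — applied couple M₀=5 kN·m at a=18/5 m (b=L-a=12/5):
  R_A = M₀/L = 5/6 kN
  R_B = -M₀/L = -5/6 kN
Load 4 — point force P=11 kN at a=4 m (b=L-a=2):
  R_A = Pb/L = 11·2/6 = 11/3 kN
  R_B = Pa/L = 11·4/6 = 22/3 kN
Superposition: R_A = -5/6 kN, R_B = 77/6 kN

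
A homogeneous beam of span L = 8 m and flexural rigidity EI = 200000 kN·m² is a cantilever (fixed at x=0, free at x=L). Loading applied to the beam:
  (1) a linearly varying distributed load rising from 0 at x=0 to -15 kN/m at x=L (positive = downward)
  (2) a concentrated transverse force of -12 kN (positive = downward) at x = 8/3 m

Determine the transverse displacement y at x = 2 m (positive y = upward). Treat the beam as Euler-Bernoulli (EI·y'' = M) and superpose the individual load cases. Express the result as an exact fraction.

Load 1 — triangular load w₀=-15 kN/m (0→w₀ over full span):
  y_1 = (w₀Lx³/12-w₀L²x²/6-w₀x⁵/(120L))/EI = ((-15)·8·2³/12-(-15)·8²·2²/6-(-15)·2⁵/(120·8))/200000 = 1121/400000 m
Load 2 — point force P=-12 kN at a=8/3 m (b=L-a=16/3):
  y_2 = -Px²(3a-x)/(6EI)  [x≤a] = -(-12)·2²·(3·(8/3)-2)/(6·200000) = 3/12500 m
Superposition: y = Σ y_i = 1217/400000 m ≈ 0.003043 m

y(2) = 1217/400000 m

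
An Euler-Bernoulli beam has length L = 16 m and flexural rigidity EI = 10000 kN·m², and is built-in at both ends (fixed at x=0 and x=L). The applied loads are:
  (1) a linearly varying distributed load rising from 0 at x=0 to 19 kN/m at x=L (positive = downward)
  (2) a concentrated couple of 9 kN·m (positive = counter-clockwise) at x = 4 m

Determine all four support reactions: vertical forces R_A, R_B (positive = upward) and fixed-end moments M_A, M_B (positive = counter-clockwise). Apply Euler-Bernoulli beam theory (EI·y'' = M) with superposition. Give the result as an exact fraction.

R_A = 29589/640 kN, M_A = 38507/240 kN·m, R_B = 67691/640 kN, M_B = -19231/80 kN·m

Load 1 — triangular load w₀=19 kN/m (0→w₀ over full span):
  R_A = 3w₀L/20 = 3·19·16/20 = 228/5 kN
  M_A = w₀L²/30 = 19·16²/30 = 2432/15 kN·m
  R_B = 7w₀L/20 = 7·19·16/20 = 532/5 kN
  M_B = -w₀L²/20 = -19·16²/20 = -1216/5 kN·m
Load 2 — applied couple M₀=9 kN·m at a=4 m (b=L-a=12):
  R_A = 6M₀ab/L³ = 6·9·4·12/16³ = 81/128 kN
  M_A = M₀b(2a-b)/L² = 9·12·(2·4-12)/16² = -27/16 kN·m
  R_B = -6M₀ab/L³ = -6·9·4·12/16³ = -81/128 kN
  M_B = M₀a(2b-a)/L² = 9·4·(2·12-4)/16² = 45/16 kN·m
Superposition: R_A = 29589/640 kN, M_A = 38507/240 kN·m, R_B = 67691/640 kN, M_B = -19231/80 kN·m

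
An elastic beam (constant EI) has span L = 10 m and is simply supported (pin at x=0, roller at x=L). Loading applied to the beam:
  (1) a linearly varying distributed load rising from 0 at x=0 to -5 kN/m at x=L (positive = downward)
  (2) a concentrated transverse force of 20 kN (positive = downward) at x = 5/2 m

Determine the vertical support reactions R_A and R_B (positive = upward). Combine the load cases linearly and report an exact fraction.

R_A = 20/3 kN, R_B = -35/3 kN

Load 1 — triangular load w₀=-5 kN/m (0→w₀ over full span):
  R_A = w₀L/6 = (-5)·10/6 = -25/3 kN
  R_B = w₀L/3 = (-5)·10/3 = -50/3 kN
Load 2 — point force P=20 kN at a=5/2 m (b=L-a=15/2):
  R_A = Pb/L = 20·(15/2)/10 = 15 kN
  R_B = Pa/L = 20·(5/2)/10 = 5 kN
Superposition: R_A = 20/3 kN, R_B = -35/3 kN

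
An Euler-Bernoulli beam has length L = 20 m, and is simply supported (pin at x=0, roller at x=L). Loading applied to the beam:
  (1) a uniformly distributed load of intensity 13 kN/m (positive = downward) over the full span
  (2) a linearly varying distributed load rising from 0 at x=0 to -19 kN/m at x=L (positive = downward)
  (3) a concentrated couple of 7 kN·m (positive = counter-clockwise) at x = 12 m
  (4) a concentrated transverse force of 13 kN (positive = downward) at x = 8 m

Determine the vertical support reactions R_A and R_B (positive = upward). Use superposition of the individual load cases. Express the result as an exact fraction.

R_A = 4489/60 kN, R_B = 491/60 kN

Load 1 — uniform load w=13 kN/m over full span:
  R_A = wL/2 = 13·20/2 = 130 kN
  R_B = wL/2 = 13·20/2 = 130 kN
Load 2 — triangular load w₀=-19 kN/m (0→w₀ over full span):
  R_A = w₀L/6 = (-19)·20/6 = -190/3 kN
  R_B = w₀L/3 = (-19)·20/3 = -380/3 kN
Load 3 — applied couple M₀=7 kN·m at a=12 m (b=L-a=8):
  R_A = M₀/L = 7/20 kN
  R_B = -M₀/L = -7/20 kN
Load 4 — point force P=13 kN at a=8 m (b=L-a=12):
  R_A = Pb/L = 13·12/20 = 39/5 kN
  R_B = Pa/L = 13·8/20 = 26/5 kN
Superposition: R_A = 4489/60 kN, R_B = 491/60 kN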